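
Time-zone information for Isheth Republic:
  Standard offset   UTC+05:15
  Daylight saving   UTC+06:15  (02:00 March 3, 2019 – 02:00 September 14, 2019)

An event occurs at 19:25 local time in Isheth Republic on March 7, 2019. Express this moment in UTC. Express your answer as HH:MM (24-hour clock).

13:10

March 7, 2019 falls between 3 March and 14 September, so daylight saving is in effect and Isheth Republic is at UTC+06:15.
19:25 local − 6h15m = 13:10 UTC.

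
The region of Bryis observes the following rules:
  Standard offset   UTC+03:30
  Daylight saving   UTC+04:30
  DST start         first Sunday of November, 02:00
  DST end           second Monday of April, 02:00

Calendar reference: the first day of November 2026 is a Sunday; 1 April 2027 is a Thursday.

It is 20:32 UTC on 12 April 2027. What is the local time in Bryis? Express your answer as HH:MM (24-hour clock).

1 November 2026 is a Sunday, so the first Sunday is November 1.
1 April 2027 is a Thursday, so the first Monday is April 5 and the second is April 12.
At the standard offset (UTC+03:30), 20:32 UTC + 3h30m = 00:02 Bryis standard time (rolling into the next day, 13 April 2027).
The standard-time date in Bryis, 13 April 2027, does not fall between 1 November 2026 and 12 April 2027, so daylight saving is not in effect and Bryis is at UTC+03:30.
20:32 UTC + 3h30m = 00:02 local (rolling into the next day, 13 April 2027).

00:02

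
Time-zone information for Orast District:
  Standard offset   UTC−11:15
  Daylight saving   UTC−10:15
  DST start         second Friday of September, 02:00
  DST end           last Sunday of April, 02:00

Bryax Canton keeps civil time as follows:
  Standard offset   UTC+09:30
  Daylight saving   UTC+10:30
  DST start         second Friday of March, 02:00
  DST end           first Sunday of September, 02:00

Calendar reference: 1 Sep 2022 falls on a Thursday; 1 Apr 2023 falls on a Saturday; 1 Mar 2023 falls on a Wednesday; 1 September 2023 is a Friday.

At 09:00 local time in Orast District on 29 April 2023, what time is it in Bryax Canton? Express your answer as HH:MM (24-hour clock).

1 September 2022 is a Thursday, so the first Friday is September 2 and the second is September 9.
1 April 2023 is a Saturday, so Sundays fall on 2, 9, 16, 23, 30; the last is April 30.
Daylight saving runs 9 September 2022 – 30 April 2023; 29 April 2023 is inside that window, so Orast District is at UTC−10:15.
09:00 Orast District + 10h15m = 19:15 UTC.
1 March 2023 is a Wednesday, so the first Friday is March 3 and the second is March 10.
1 September 2023 is a Friday, so the first Sunday is September 3.
At the standard offset (UTC+09:30), 19:15 UTC + 9h30m = 04:45 Bryax Canton standard time (rolling into the next day, 30 April 2023).
Daylight saving runs 10 March – 3 September; the standard-time date in Bryax Canton, 30 April 2023, is inside that window, so Bryax Canton is at UTC+10:30.
19:15 UTC + 10h30m = 05:45 Bryax Canton (rolling into the next day, 30 April 2023).

05:45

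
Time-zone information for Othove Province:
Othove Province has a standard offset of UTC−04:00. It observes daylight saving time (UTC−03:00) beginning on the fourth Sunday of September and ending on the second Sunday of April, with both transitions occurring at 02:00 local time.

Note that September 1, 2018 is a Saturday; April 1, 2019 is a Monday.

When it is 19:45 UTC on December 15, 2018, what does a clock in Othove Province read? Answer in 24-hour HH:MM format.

1 September 2018 is a Saturday, so the first Sunday is September 2 and the fourth is September 23.
1 April 2019 is a Monday, so the first Sunday is April 7 and the second is April 14.
At the standard offset (UTC−04:00), 19:45 UTC − 4h = 15:45 Othove Province standard time.
The standard-time date in Othove Province, December 15, 2018, lies within the daylight-saving period (23 September 2018 – 14 April 2019), so Othove Province is on daylight time, UTC−03:00.
19:45 UTC − 3h = 16:45 local.

16:45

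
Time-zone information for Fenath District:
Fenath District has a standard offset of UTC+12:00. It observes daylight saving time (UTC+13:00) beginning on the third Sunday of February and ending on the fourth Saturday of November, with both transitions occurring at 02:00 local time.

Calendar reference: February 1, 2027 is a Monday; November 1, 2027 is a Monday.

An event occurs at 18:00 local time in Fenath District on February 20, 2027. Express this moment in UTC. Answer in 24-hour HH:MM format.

06:00

1 February 2027 is a Monday, so the first Sunday is February 7 and the third is February 21.
1 November 2027 is a Monday, so the first Saturday is November 6 and the fourth is November 27.
February 20, 2027 is outside the daylight-saving period (21 February – 27 November), so Fenath District is on standard time, UTC+12:00.
18:00 local − 12h = 06:00 UTC.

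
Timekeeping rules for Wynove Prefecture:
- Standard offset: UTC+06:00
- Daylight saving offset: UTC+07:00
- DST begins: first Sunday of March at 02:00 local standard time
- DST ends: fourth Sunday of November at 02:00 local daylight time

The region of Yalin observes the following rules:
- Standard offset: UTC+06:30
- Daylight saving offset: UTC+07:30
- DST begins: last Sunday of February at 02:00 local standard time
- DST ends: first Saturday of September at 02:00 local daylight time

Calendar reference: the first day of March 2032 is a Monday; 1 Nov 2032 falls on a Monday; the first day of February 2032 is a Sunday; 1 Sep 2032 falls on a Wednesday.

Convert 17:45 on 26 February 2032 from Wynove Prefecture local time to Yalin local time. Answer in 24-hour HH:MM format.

18:15

1 March 2032 is a Monday, so the first Sunday is March 7.
1 November 2032 is a Monday, so the first Sunday is November 7 and the fourth is November 28.
Daylight saving runs 7 March – 28 November; 26 February 2032 is outside that window, so Wynove Prefecture is on standard time at UTC+06:00.
17:45 Wynove Prefecture − 6h = 11:45 UTC.
1 February 2032 is a Sunday, so Sundays fall on 1, 8, 15, 22, 29; the last is February 29.
1 September 2032 is a Wednesday, so the first Saturday is September 4.
At the standard offset (UTC+06:30), 11:45 UTC + 6h30m = 18:15 Yalin standard time.
The standard-time date in Yalin, 26 February 2032, does not fall between 29 February and 4 September, so daylight saving is not in effect and Yalin is at UTC+06:30.
11:45 UTC + 6h30m = 18:15 Yalin.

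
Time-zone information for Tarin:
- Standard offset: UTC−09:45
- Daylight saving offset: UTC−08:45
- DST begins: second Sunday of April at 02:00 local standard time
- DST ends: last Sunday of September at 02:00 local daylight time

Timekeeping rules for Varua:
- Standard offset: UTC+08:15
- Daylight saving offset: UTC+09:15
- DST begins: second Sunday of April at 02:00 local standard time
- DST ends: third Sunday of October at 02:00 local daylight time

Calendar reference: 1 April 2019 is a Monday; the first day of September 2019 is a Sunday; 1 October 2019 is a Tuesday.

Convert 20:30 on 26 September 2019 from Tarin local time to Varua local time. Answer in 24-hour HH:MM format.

1 April 2019 is a Monday, so the first Sunday is April 7 and the second is April 14.
1 September 2019 is a Sunday, so Sundays fall on 1, 8, 15, 22, 29; the last is September 29.
Daylight saving runs 14 April – 29 September; 26 September 2019 is inside that window, so Tarin is at UTC−08:45.
20:30 Tarin + 8h45m = 05:15 UTC (rolling into the next day, 27 September 2019).
1 April 2019 is a Monday, so the first Sunday is April 7 and the second is April 14.
1 October 2019 is a Tuesday, so the first Sunday is October 6 and the third is October 20.
At the standard offset (UTC+08:15), 05:15 UTC + 8h15m = 13:30 Varua standard time.
The standard-time date in Varua, 27 September 2019, falls between 14 April and 20 October, so daylight saving is in effect and Varua is at UTC+09:15.
05:15 UTC + 9h15m = 14:30 Varua.

14:30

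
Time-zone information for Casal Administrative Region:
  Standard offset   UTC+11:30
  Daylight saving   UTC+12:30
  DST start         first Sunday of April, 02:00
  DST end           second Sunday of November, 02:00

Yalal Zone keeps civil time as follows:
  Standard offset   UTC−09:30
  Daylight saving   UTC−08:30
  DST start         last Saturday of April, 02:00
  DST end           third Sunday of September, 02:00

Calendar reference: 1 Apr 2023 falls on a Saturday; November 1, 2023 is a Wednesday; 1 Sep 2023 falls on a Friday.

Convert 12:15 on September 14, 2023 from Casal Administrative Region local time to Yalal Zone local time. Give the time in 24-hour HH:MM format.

15:15

1 April 2023 is a Saturday, so the first Sunday is April 2.
1 November 2023 is a Wednesday, so the first Sunday is November 5 and the second is November 12.
Daylight saving runs 2 April – 12 November; September 14, 2023 is inside that window, so Casal Administrative Region is at UTC+12:30.
12:15 Casal Administrative Region − 12h30m = 23:45 UTC (rolling into the previous day, 13 September 2023).
1 April 2023 is a Saturday, so Saturdays fall on 1, 8, 15, 22, 29; the last is April 29.
1 September 2023 is a Friday, so the first Sunday is September 3 and the third is September 17.
At the standard offset (UTC−09:30), 23:45 UTC − 9h30m = 14:15 Yalal Zone standard time.
The standard-time date in Yalal Zone, September 13, 2023, lies within the daylight-saving period (29 April – 17 September), so Yalal Zone is on daylight time, UTC−08:30.
23:45 UTC − 8h30m = 15:15 Yalal Zone.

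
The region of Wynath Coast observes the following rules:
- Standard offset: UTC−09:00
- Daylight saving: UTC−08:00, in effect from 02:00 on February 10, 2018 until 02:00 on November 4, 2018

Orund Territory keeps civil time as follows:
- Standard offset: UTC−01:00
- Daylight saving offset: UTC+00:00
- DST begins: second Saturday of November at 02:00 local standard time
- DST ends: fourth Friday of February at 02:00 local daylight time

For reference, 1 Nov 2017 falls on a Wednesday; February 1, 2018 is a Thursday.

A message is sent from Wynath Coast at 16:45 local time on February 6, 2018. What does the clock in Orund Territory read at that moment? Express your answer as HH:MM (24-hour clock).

February 6, 2018 does not fall between 10 February and 4 November, so daylight saving is not in effect and Wynath Coast is at UTC−09:00.
16:45 Wynath Coast + 9h = 01:45 UTC (rolling into the next day, 7 February 2018).
1 November 2017 is a Wednesday, so the first Saturday is November 4 and the second is November 11.
1 February 2018 is a Thursday, so the first Friday is February 2 and the fourth is February 23.
At the standard offset (UTC−01:00), 01:45 UTC − 1h = 00:45 Orund Territory standard time.
Daylight saving runs 11 November 2017 – 23 February 2018; the standard-time date in Orund Territory, February 7, 2018, is inside that window, so Orund Territory is at UTC+00:00.
01:45 UTC + 0h = 01:45 Orund Territory.

01:45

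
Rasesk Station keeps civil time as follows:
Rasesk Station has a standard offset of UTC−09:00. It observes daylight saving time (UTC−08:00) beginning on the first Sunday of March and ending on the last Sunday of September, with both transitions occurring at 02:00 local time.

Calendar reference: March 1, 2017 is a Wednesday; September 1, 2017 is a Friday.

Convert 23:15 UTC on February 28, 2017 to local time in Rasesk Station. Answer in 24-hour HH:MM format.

14:15

1 March 2017 is a Wednesday, so the first Sunday is March 5.
1 September 2017 is a Friday, so Sundays fall on 3, 10, 17, 24; the last is September 24.
At the standard offset (UTC−09:00), 23:15 UTC − 9h = 14:15 Rasesk Station standard time.
Daylight saving runs 5 March – 24 September; the standard-time date in Rasesk Station, February 28, 2017, is outside that window, so Rasesk Station is on standard time at UTC−09:00.
23:15 UTC − 9h = 14:15 local.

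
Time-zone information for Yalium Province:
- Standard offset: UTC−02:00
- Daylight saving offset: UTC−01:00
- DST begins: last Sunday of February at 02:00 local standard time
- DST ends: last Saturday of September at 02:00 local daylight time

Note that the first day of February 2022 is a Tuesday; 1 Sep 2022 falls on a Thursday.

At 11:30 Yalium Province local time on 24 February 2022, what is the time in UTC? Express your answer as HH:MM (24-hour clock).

1 February 2022 is a Tuesday, so Sundays fall on 6, 13, 20, 27; the last is February 27.
1 September 2022 is a Thursday, so Saturdays fall on 3, 10, 17, 24; the last is September 24.
Daylight saving runs 27 February – 24 September; 24 February 2022 is outside that window, so Yalium Province is on standard time at UTC−02:00.
11:30 local + 2h = 13:30 UTC.

13:30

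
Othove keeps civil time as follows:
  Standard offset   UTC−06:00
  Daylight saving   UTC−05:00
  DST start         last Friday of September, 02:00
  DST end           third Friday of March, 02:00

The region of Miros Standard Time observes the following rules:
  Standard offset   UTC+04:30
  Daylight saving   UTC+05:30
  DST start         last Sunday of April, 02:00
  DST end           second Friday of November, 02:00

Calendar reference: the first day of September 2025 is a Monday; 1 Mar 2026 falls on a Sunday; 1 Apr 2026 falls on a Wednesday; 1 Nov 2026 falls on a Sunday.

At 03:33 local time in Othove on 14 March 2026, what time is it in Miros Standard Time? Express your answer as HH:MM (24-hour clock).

13:03

1 September 2025 is a Monday, so Fridays fall on 5, 12, 19, 26; the last is September 26.
1 March 2026 is a Sunday, so the first Friday is March 6 and the third is March 20.
14 March 2026 lies within the daylight-saving period (26 September 2025 – 20 March 2026), so Othove is on daylight time, UTC−05:00.
03:33 Othove + 5h = 08:33 UTC.
1 April 2026 is a Wednesday, so Sundays fall on 5, 12, 19, 26; the last is April 26.
1 November 2026 is a Sunday, so the first Friday is November 6 and the second is November 13.
At the standard offset (UTC+04:30), 08:33 UTC + 4h30m = 13:03 Miros Standard Time standard time.
The standard-time date in Miros Standard Time, 14 March 2026, does not fall between 26 April and 13 November, so daylight saving is not in effect and Miros Standard Time is at UTC+04:30.
08:33 UTC + 4h30m = 13:03 Miros Standard Time.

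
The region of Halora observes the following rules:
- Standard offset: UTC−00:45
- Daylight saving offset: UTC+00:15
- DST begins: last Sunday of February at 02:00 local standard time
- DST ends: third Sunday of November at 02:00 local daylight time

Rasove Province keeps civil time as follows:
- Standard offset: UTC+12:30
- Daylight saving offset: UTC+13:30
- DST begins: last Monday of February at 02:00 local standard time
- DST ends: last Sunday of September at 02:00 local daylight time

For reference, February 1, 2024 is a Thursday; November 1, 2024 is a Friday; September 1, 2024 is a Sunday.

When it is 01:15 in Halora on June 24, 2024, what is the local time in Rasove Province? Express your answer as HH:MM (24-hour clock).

14:30

1 February 2024 is a Thursday, so Sundays fall on 4, 11, 18, 25; the last is February 25.
1 November 2024 is a Friday, so the first Sunday is November 3 and the third is November 17.
Daylight saving runs 25 February – 17 November; June 24, 2024 is inside that window, so Halora is at UTC+00:15.
01:15 Halora − 0h15m = 01:00 UTC.
1 February 2024 is a Thursday, so Mondays fall on 5, 12, 19, 26; the last is February 26.
1 September 2024 is a Sunday, so Sundays fall on 1, 8, 15, 22, 29; the last is September 29.
At the standard offset (UTC+12:30), 01:00 UTC + 12h30m = 13:30 Rasove Province standard time.
The standard-time date in Rasove Province, June 24, 2024, lies within the daylight-saving period (26 February – 29 September), so Rasove Province is on daylight time, UTC+13:30.
01:00 UTC + 13h30m = 14:30 Rasove Province.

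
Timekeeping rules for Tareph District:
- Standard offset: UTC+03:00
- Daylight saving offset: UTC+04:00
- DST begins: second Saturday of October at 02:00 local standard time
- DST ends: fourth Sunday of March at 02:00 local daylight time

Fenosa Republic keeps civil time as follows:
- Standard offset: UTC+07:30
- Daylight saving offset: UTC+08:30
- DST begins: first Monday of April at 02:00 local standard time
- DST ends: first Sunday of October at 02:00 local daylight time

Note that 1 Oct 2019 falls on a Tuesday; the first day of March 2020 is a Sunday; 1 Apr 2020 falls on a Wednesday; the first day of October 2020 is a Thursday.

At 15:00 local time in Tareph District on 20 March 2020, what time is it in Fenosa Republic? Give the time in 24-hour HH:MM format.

18:30

1 October 2019 is a Tuesday, so the first Saturday is October 5 and the second is October 12.
1 March 2020 is a Sunday, so the first Sunday is March 1 and the fourth is March 22.
20 March 2020 falls between 12 October 2019 and 22 March 2020, so daylight saving is in effect and Tareph District is at UTC+04:00.
15:00 Tareph District − 4h = 11:00 UTC.
1 April 2020 is a Wednesday, so the first Monday is April 6.
1 October 2020 is a Thursday, so the first Sunday is October 4.
At the standard offset (UTC+07:30), 11:00 UTC + 7h30m = 18:30 Fenosa Republic standard time.
The standard-time date in Fenosa Republic, 20 March 2020, does not fall between 6 April and 4 October, so daylight saving is not in effect and Fenosa Republic is at UTC+07:30.
11:00 UTC + 7h30m = 18:30 Fenosa Republic.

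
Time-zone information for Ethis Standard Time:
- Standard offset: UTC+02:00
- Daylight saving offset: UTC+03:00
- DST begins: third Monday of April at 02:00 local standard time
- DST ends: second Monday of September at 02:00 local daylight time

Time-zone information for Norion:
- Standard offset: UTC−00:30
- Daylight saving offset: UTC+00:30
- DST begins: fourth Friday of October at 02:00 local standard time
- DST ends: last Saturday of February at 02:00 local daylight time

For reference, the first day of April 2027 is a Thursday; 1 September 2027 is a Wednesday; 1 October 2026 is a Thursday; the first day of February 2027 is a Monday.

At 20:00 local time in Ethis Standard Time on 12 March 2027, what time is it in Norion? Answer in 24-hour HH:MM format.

1 April 2027 is a Thursday, so the first Monday is April 5 and the third is April 19.
1 September 2027 is a Wednesday, so the first Monday is September 6 and the second is September 13.
12 March 2027 is outside the daylight-saving period (19 April – 13 September), so Ethis Standard Time is on standard time, UTC+02:00.
20:00 Ethis Standard Time − 2h = 18:00 UTC.
1 October 2026 is a Thursday, so the first Friday is October 2 and the fourth is October 23.
1 February 2027 is a Monday, so Saturdays fall on 6, 13, 20, 27; the last is February 27.
At the standard offset (UTC−00:30), 18:00 UTC − 0h30m = 17:30 Norion standard time.
Daylight saving runs 23 October 2026 – 27 February 2027; the standard-time date in Norion, 12 March 2027, is outside that window, so Norion is on standard time at UTC−00:30.
18:00 UTC − 0h30m = 17:30 Norion.

17:30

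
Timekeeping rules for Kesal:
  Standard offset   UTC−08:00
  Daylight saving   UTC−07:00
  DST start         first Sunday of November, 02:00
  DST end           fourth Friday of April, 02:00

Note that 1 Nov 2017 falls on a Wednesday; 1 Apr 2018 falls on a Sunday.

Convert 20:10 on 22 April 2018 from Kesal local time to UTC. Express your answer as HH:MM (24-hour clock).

1 November 2017 is a Wednesday, so the first Sunday is November 5.
1 April 2018 is a Sunday, so the first Friday is April 6 and the fourth is April 27.
Daylight saving runs 5 November 2017 – 27 April 2018; 22 April 2018 is inside that window, so Kesal is at UTC−07:00.
20:10 local + 7h = 03:10 UTC (rolling into the next day, 23 April 2018).

03:10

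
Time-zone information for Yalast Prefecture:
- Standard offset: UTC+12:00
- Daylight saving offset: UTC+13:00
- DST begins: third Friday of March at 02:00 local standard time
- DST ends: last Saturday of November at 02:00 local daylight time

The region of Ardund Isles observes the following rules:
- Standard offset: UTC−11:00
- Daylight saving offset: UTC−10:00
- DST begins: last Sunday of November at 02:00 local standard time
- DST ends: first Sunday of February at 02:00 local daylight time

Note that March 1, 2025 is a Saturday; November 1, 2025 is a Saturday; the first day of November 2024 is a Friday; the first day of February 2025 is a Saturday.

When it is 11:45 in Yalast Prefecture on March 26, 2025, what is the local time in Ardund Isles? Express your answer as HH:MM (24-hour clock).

1 March 2025 is a Saturday, so the first Friday is March 7 and the third is March 21.
1 November 2025 is a Saturday, so Saturdays fall on 1, 8, 15, 22, 29; the last is November 29.
Daylight saving runs 21 March – 29 November; March 26, 2025 is inside that window, so Yalast Prefecture is at UTC+13:00.
11:45 Yalast Prefecture − 13h = 22:45 UTC (rolling into the previous day, 25 March 2025).
1 November 2024 is a Friday, so Sundays fall on 3, 10, 17, 24; the last is November 24.
1 February 2025 is a Saturday, so the first Sunday is February 2.
At the standard offset (UTC−11:00), 22:45 UTC − 11h = 11:45 Ardund Isles standard time.
The standard-time date in Ardund Isles, March 25, 2025, is outside the daylight-saving period (24 November 2024 – 2 February 2025), so Ardund Isles is on standard time, UTC−11:00.
22:45 UTC − 11h = 11:45 Ardund Isles.

11:45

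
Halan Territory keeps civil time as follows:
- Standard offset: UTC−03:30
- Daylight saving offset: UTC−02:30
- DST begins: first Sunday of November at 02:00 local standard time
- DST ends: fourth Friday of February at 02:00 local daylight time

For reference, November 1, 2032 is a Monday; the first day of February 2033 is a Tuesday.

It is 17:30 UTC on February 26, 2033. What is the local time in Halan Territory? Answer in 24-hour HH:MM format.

1 November 2032 is a Monday, so the first Sunday is November 7.
1 February 2033 is a Tuesday, so the first Friday is February 4 and the fourth is February 25.
At the standard offset (UTC−03:30), 17:30 UTC − 3h30m = 14:00 Halan Territory standard time.
The standard-time date in Halan Territory, February 26, 2033, does not fall between 7 November 2032 and 25 February 2033, so daylight saving is not in effect and Halan Territory is at UTC−03:30.
17:30 UTC − 3h30m = 14:00 local.

14:00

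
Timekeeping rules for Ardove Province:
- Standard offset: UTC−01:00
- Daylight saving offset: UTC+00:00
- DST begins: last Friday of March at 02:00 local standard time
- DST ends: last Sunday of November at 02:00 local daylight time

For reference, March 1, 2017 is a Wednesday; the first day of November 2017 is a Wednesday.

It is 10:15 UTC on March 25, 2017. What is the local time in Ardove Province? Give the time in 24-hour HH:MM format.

1 March 2017 is a Wednesday, so Fridays fall on 3, 10, 17, 24, 31; the last is March 31.
1 November 2017 is a Wednesday, so Sundays fall on 5, 12, 19, 26; the last is November 26.
At the standard offset (UTC−01:00), 10:15 UTC − 1h = 09:15 Ardove Province standard time.
The standard-time date in Ardove Province, March 25, 2017, does not fall between 31 March and 26 November, so daylight saving is not in effect and Ardove Province is at UTC−01:00.
10:15 UTC − 1h = 09:15 local.

09:15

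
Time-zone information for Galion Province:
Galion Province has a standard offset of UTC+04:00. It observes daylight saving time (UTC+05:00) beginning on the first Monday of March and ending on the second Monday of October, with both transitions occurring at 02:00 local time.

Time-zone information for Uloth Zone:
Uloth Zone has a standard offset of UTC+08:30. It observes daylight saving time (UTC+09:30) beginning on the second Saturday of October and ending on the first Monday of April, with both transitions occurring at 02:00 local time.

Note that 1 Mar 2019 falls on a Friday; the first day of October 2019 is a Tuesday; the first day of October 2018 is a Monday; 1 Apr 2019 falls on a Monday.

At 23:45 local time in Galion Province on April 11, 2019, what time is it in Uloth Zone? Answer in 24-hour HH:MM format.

1 March 2019 is a Friday, so the first Monday is March 4.
1 October 2019 is a Tuesday, so the first Monday is October 7 and the second is October 14.
Daylight saving runs 4 March – 14 October; April 11, 2019 is inside that window, so Galion Province is at UTC+05:00.
23:45 Galion Province − 5h = 18:45 UTC.
1 October 2018 is a Monday, so the first Saturday is October 6 and the second is October 13.
1 April 2019 is a Monday, so the first Monday is April 1.
At the standard offset (UTC+08:30), 18:45 UTC + 8h30m = 03:15 Uloth Zone standard time (rolling into the next day, 12 April 2019).
Daylight saving runs 13 October 2018 – 1 April 2019; the standard-time date in Uloth Zone, April 12, 2019, is outside that window, so Uloth Zone is on standard time at UTC+08:30.
18:45 UTC + 8h30m = 03:15 Uloth Zone (rolling into the next day, 12 April 2019).

03:15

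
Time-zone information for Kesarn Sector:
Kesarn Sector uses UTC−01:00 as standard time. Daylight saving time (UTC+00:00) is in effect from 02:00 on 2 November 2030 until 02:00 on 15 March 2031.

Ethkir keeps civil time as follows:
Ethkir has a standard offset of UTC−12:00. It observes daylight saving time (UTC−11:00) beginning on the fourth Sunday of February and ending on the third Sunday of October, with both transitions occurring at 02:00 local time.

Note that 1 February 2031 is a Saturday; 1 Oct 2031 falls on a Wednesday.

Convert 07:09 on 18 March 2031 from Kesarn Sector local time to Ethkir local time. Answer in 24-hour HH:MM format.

18 March 2031 is outside the daylight-saving period (2 November 2030 – 15 March 2031), so Kesarn Sector is on standard time, UTC−01:00.
07:09 Kesarn Sector + 1h = 08:09 UTC.
1 February 2031 is a Saturday, so the first Sunday is February 2 and the fourth is February 23.
1 October 2031 is a Wednesday, so the first Sunday is October 5 and the third is October 19.
At the standard offset (UTC−12:00), 08:09 UTC − 12h = 20:09 Ethkir standard time (rolling into the previous day, 17 March 2031).
The standard-time date in Ethkir, 17 March 2031, falls between 23 February and 19 October, so daylight saving is in effect and Ethkir is at UTC−11:00.
08:09 UTC − 11h = 21:09 Ethkir (rolling into the previous day, 17 March 2031).

21:09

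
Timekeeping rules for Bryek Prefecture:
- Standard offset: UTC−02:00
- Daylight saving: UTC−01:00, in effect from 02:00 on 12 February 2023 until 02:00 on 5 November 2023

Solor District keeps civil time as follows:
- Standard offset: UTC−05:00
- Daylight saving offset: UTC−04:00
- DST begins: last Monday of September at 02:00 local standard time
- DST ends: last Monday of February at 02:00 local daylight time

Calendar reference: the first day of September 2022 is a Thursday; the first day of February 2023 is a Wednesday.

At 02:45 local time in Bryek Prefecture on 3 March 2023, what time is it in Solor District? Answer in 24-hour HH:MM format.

3 March 2023 falls between 12 February and 5 November, so daylight saving is in effect and Bryek Prefecture is at UTC−01:00.
02:45 Bryek Prefecture + 1h = 03:45 UTC.
1 September 2022 is a Thursday, so Mondays fall on 5, 12, 19, 26; the last is September 26.
1 February 2023 is a Wednesday, so Mondays fall on 6, 13, 20, 27; the last is February 27.
At the standard offset (UTC−05:00), 03:45 UTC − 5h = 22:45 Solor District standard time (rolling into the previous day, 2 March 2023).
The standard-time date in Solor District, 2 March 2023, is outside the daylight-saving period (26 September 2022 – 27 February 2023), so Solor District is on standard time, UTC−05:00.
03:45 UTC − 5h = 22:45 Solor District (rolling into the previous day, 2 March 2023).

22:45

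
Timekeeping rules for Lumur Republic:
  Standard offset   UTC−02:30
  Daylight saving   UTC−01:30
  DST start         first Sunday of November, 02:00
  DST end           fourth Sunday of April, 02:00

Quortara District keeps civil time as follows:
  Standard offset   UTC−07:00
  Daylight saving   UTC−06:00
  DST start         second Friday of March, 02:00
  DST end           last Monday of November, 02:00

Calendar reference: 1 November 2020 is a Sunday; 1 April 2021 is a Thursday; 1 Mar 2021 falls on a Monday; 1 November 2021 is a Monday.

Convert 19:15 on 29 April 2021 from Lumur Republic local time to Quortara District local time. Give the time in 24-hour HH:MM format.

1 November 2020 is a Sunday, so the first Sunday is November 1.
1 April 2021 is a Thursday, so the first Sunday is April 4 and the fourth is April 25.
29 April 2021 is outside the daylight-saving period (1 November 2020 – 25 April 2021), so Lumur Republic is on standard time, UTC−02:30.
19:15 Lumur Republic + 2h30m = 21:45 UTC.
1 March 2021 is a Monday, so the first Friday is March 5 and the second is March 12.
1 November 2021 is a Monday, so Mondays fall on 1, 8, 15, 22, 29; the last is November 29.
At the standard offset (UTC−07:00), 21:45 UTC − 7h = 14:45 Quortara District standard time.
Daylight saving runs 12 March – 29 November; the standard-time date in Quortara District, 29 April 2021, is inside that window, so Quortara District is at UTC−06:00.
21:45 UTC − 6h = 15:45 Quortara District.

15:45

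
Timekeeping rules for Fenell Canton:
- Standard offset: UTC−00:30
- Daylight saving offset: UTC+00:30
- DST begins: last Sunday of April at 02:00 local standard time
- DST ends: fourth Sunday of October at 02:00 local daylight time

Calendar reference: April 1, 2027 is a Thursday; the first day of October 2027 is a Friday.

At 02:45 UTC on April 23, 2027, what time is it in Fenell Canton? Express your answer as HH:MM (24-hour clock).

1 April 2027 is a Thursday, so Sundays fall on 4, 11, 18, 25; the last is April 25.
1 October 2027 is a Friday, so the first Sunday is October 3 and the fourth is October 24.
At the standard offset (UTC−00:30), 02:45 UTC − 0h30m = 02:15 Fenell Canton standard time.
The standard-time date in Fenell Canton, April 23, 2027, does not fall between 25 April and 24 October, so daylight saving is not in effect and Fenell Canton is at UTC−00:30.
02:45 UTC − 0h30m = 02:15 local.

02:15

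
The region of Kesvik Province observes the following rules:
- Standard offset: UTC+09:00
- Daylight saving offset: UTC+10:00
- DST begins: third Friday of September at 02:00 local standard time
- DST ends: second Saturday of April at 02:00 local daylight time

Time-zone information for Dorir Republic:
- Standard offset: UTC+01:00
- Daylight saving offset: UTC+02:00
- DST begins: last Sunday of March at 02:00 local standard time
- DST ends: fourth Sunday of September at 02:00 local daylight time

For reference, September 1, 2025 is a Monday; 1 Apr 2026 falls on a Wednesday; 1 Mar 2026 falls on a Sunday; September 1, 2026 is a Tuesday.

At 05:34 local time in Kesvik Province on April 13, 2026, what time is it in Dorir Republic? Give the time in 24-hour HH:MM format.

1 September 2025 is a Monday, so the first Friday is September 5 and the third is September 19.
1 April 2026 is a Wednesday, so the first Saturday is April 4 and the second is April 11.
April 13, 2026 does not fall between 19 September 2025 and 11 April 2026, so daylight saving is not in effect and Kesvik Province is at UTC+09:00.
05:34 Kesvik Province − 9h = 20:34 UTC (rolling into the previous day, 12 April 2026).
1 March 2026 is a Sunday, so Sundays fall on 1, 8, 15, 22, 29; the last is March 29.
1 September 2026 is a Tuesday, so the first Sunday is September 6 and the fourth is September 27.
At the standard offset (UTC+01:00), 20:34 UTC + 1h = 21:34 Dorir Republic standard time.
The standard-time date in Dorir Republic, April 12, 2026, falls between 29 March and 27 September, so daylight saving is in effect and Dorir Republic is at UTC+02:00.
20:34 UTC + 2h = 22:34 Dorir Republic.

22:34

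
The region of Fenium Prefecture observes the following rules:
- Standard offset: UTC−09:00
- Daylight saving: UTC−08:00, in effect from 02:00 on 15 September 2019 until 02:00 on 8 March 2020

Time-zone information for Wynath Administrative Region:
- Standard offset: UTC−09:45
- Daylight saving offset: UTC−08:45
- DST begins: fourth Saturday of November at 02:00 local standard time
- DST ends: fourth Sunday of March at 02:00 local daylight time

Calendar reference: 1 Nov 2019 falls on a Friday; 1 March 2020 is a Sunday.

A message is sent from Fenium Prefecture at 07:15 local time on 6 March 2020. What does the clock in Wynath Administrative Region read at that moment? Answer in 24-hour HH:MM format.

6 March 2020 falls between 15 September 2019 and 8 March 2020, so daylight saving is in effect and Fenium Prefecture is at UTC−08:00.
07:15 Fenium Prefecture + 8h = 15:15 UTC.
1 November 2019 is a Friday, so the first Saturday is November 2 and the fourth is November 23.
1 March 2020 is a Sunday, so the first Sunday is March 1 and the fourth is March 22.
At the standard offset (UTC−09:45), 15:15 UTC − 9h45m = 05:30 Wynath Administrative Region standard time.
The standard-time date in Wynath Administrative Region, 6 March 2020, lies within the daylight-saving period (23 November 2019 – 22 March 2020), so Wynath Administrative Region is on daylight time, UTC−08:45.
15:15 UTC − 8h45m = 06:30 Wynath Administrative Region.

06:30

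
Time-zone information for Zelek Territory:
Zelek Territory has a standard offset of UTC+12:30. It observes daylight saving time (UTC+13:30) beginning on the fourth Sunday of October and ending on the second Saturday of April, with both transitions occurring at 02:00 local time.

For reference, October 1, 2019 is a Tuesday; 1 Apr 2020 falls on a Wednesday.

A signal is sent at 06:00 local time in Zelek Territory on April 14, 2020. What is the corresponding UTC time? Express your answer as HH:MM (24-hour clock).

17:30

1 October 2019 is a Tuesday, so the first Sunday is October 6 and the fourth is October 27.
1 April 2020 is a Wednesday, so the first Saturday is April 4 and the second is April 11.
April 14, 2020 is outside the daylight-saving period (27 October 2019 – 11 April 2020), so Zelek Territory is on standard time, UTC+12:30.
06:00 local − 12h30m = 17:30 UTC (rolling into the previous day, 13 April 2020).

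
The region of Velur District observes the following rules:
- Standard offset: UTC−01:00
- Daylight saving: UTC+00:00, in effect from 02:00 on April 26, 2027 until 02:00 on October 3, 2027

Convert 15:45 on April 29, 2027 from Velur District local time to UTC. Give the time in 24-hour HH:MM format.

15:45

April 29, 2027 lies within the daylight-saving period (26 April – 3 October), so Velur District is on daylight time, UTC+00:00.
15:45 local − 0h = 15:45 UTC.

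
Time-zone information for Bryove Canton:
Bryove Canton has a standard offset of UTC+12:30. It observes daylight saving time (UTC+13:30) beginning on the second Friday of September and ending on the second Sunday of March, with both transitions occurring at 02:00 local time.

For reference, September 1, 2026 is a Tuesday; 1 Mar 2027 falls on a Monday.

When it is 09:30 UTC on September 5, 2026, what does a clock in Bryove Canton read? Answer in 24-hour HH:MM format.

1 September 2026 is a Tuesday, so the first Friday is September 4 and the second is September 11.
1 March 2027 is a Monday, so the first Sunday is March 7 and the second is March 14.
At the standard offset (UTC+12:30), 09:30 UTC + 12h30m = 22:00 Bryove Canton standard time.
The standard-time date in Bryove Canton, September 5, 2026, is outside the daylight-saving period (11 September 2026 – 14 March 2027), so Bryove Canton is on standard time, UTC+12:30.
09:30 UTC + 12h30m = 22:00 local.

22:00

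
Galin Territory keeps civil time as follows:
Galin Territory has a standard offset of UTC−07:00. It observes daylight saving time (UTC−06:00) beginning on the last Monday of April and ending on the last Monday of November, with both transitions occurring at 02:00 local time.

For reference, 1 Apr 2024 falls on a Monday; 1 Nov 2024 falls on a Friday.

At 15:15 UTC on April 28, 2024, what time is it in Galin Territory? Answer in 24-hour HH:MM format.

1 April 2024 is a Monday, so Mondays fall on 1, 8, 15, 22, 29; the last is April 29.
1 November 2024 is a Friday, so Mondays fall on 4, 11, 18, 25; the last is November 25.
At the standard offset (UTC−07:00), 15:15 UTC − 7h = 08:15 Galin Territory standard time.
The standard-time date in Galin Territory, April 28, 2024, does not fall between 29 April and 25 November, so daylight saving is not in effect and Galin Territory is at UTC−07:00.
15:15 UTC − 7h = 08:15 local.

08:15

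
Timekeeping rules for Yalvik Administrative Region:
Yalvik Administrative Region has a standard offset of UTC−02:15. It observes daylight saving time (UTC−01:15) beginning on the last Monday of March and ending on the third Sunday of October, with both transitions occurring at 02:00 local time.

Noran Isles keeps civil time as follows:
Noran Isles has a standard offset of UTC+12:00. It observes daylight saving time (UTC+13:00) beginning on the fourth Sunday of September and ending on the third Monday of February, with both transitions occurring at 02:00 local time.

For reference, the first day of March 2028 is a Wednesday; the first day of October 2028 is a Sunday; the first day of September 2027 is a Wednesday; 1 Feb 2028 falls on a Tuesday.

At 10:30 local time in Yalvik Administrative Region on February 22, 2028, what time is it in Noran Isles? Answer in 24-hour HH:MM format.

00:45

1 March 2028 is a Wednesday, so Mondays fall on 6, 13, 20, 27; the last is March 27.
1 October 2028 is a Sunday, so the first Sunday is October 1 and the third is October 15.
Daylight saving runs 27 March – 15 October; February 22, 2028 is outside that window, so Yalvik Administrative Region is on standard time at UTC−02:15.
10:30 Yalvik Administrative Region + 2h15m = 12:45 UTC.
1 September 2027 is a Wednesday, so the first Sunday is September 5 and the fourth is September 26.
1 February 2028 is a Tuesday, so the first Monday is February 7 and the third is February 21.
At the standard offset (UTC+12:00), 12:45 UTC + 12h = 00:45 Noran Isles standard time (rolling into the next day, 23 February 2028).
The standard-time date in Noran Isles, February 23, 2028, is outside the daylight-saving period (26 September 2027 – 21 February 2028), so Noran Isles is on standard time, UTC+12:00.
12:45 UTC + 12h = 00:45 Noran Isles (rolling into the next day, 23 February 2028).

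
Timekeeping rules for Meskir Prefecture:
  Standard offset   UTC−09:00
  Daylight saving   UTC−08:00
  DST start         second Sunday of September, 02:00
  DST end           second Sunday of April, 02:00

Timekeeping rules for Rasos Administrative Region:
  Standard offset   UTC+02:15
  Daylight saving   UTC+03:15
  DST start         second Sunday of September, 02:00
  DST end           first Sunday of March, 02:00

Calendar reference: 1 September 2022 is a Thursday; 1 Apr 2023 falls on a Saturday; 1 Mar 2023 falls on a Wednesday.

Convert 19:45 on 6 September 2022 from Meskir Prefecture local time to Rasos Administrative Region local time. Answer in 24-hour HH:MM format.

07:00

1 September 2022 is a Thursday, so the first Sunday is September 4 and the second is September 11.
1 April 2023 is a Saturday, so the first Sunday is April 2 and the second is April 9.
6 September 2022 does not fall between 11 September 2022 and 9 April 2023, so daylight saving is not in effect and Meskir Prefecture is at UTC−09:00.
19:45 Meskir Prefecture + 9h = 04:45 UTC (rolling into the next day, 7 September 2022).
1 September 2022 is a Thursday, so the first Sunday is September 4 and the second is September 11.
1 March 2023 is a Wednesday, so the first Sunday is March 5.
At the standard offset (UTC+02:15), 04:45 UTC + 2h15m = 07:00 Rasos Administrative Region standard time.
Daylight saving runs 11 September 2022 – 5 March 2023; the standard-time date in Rasos Administrative Region, 7 September 2022, is outside that window, so Rasos Administrative Region is on standard time at UTC+02:15.
04:45 UTC + 2h15m = 07:00 Rasos Administrative Region.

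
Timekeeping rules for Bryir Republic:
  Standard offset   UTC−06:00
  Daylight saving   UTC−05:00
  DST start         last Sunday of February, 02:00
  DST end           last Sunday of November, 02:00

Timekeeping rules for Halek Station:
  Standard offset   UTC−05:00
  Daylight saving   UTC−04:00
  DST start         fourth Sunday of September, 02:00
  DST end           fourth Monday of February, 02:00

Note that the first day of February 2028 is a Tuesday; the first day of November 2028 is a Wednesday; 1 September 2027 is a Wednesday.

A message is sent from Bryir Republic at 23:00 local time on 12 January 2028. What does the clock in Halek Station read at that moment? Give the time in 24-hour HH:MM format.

1 February 2028 is a Tuesday, so Sundays fall on 6, 13, 20, 27; the last is February 27.
1 November 2028 is a Wednesday, so Sundays fall on 5, 12, 19, 26; the last is November 26.
12 January 2028 is outside the daylight-saving period (27 February – 26 November), so Bryir Republic is on standard time, UTC−06:00.
23:00 Bryir Republic + 6h = 05:00 UTC (rolling into the next day, 13 January 2028).
1 September 2027 is a Wednesday, so the first Sunday is September 5 and the fourth is September 26.
1 February 2028 is a Tuesday, so the first Monday is February 7 and the fourth is February 28.
At the standard offset (UTC−05:00), 05:00 UTC − 5h = 00:00 Halek Station standard time.
Daylight saving runs 26 September 2027 – 28 February 2028; the standard-time date in Halek Station, 13 January 2028, is inside that window, so Halek Station is at UTC−04:00.
05:00 UTC − 4h = 01:00 Halek Station.

01:00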